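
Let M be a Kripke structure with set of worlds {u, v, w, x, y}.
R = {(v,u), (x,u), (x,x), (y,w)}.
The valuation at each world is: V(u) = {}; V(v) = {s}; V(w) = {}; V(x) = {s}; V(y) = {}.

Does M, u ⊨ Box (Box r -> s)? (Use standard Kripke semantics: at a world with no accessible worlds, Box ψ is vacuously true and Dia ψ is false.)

At u: no accessible worlds, so Box (Box r -> s) holds vacuously.

Yes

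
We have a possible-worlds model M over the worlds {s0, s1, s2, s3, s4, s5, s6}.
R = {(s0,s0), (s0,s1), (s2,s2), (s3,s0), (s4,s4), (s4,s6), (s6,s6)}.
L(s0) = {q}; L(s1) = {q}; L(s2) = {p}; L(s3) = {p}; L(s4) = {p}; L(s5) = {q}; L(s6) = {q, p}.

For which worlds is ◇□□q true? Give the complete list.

Let φ = ◇□□q. Evaluate φ at each world:
  s0 (successors {s0, s1}): φ is true.
  s1 (successors ∅): φ is false.
  s2 (successors {s2}): φ is false.
  s3 (successors {s0}): φ is true.
  s4 (successors {s4, s6}): φ is true.
  s5 (successors ∅): φ is false.
  s6 (successors {s6}): φ is true.
For instance, at s3:
  At s3: ◇□□q requires □□q at some successor in {s0}.
    □□q holds at s0, so ◇□□q is true at s3.
      At s0: □□q requires □q at every successor {s0, s1}.
        At s0: □q is true.
        At s1: □q is true.
      So □□q is true at s0.
Satisfying worlds: {s0, s3, s4, s6}

s0, s3, s4, s6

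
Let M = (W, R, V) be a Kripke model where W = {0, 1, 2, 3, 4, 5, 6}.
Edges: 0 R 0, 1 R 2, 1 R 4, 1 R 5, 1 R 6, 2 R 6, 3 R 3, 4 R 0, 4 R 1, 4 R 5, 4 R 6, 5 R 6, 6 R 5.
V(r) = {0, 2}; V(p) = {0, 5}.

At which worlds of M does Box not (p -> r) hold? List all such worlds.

6

Recall that Box ψ holds at a world iff ψ holds at every accessible world, and Dia ψ holds iff ψ holds at some accessible world.
Let φ = Box not (p -> r). Evaluate φ at each world:
  0 (successors {0}): φ is false.
  1 (successors {2, 4, 5, 6}): φ is false.
  2 (successors {6}): φ is false.
  3 (successors {3}): φ is false.
  4 (successors {0, 1, 5, 6}): φ is false.
  5 (successors {6}): φ is false.
  6 (successors {5}): φ is true.
For instance, at 2:
  At 2: Box not (p -> r) requires not (p -> r) at every successor {6}.
    not (p -> r) fails at 6, so Box not (p -> r) is false at 2.
Satisfying worlds: {6}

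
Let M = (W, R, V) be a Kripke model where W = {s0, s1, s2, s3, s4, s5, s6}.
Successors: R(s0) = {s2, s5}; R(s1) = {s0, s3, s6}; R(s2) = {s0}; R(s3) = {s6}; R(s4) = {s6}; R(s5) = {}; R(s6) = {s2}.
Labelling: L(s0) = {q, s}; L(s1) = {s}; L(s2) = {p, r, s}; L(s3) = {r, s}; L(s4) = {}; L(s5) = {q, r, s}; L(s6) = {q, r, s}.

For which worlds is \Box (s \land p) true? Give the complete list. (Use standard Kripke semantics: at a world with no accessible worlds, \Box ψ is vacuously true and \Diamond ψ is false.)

Let φ = \Box (s \land p). Evaluate φ at each world:
  s0 (successors {s2, s5}): φ is false.
  s1 (successors {s0, s3, s6}): φ is false.
  s2 (successors {s0}): φ is false.
  s3 (successors {s6}): φ is false.
  s4 (successors {s6}): φ is false.
  s5 (successors ∅): φ is true.
  s6 (successors {s2}): φ is true.
For instance, at s0:
  At s0: \Box (s \land p) requires s \land p at every successor {s2, s5}.
    s \land p fails at s5, so \Box (s \land p) is false at s0.
Satisfying worlds: {s5, s6}

s5, s6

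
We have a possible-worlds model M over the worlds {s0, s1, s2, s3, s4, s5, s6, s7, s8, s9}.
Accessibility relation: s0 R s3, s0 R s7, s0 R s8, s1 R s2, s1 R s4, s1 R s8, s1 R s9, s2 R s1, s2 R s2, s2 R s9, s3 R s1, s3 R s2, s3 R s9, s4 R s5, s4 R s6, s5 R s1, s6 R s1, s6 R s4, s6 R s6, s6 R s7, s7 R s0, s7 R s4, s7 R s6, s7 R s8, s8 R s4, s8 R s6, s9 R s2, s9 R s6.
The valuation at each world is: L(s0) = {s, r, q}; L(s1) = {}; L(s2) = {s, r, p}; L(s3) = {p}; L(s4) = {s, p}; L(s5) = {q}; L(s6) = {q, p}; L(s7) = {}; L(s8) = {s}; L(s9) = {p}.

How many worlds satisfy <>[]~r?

Let φ = <>[]~r. Evaluate φ at each world:
  s0 (successors {s3, s7, s8}): φ is true.
  s1 (successors {s2, s4, s8, s9}): φ is true.
  s2 (successors {s1, s2, s9}): φ is false.
  s3 (successors {s1, s2, s9}): φ is false.
  s4 (successors {s5, s6}): φ is true.
  s5 (successors {s1}): φ is false.
  s6 (successors {s1, s4, s6, s7}): φ is true.
  s7 (successors {s0, s4, s6, s8}): φ is true.
  s8 (successors {s4, s6}): φ is true.
  s9 (successors {s2, s6}): φ is true.
For instance, at s4:
  At s4: <>[]~r requires []~r at some successor in {s5, s6}.
    []~r holds at s5, so <>[]~r is true at s4.
      At s5: []~r requires ~r at every successor {s1}.
        At s1: ~r is true.
      So []~r is true at s5.
Satisfying worlds: {s0, s1, s4, s6, s7, s8, s9}

7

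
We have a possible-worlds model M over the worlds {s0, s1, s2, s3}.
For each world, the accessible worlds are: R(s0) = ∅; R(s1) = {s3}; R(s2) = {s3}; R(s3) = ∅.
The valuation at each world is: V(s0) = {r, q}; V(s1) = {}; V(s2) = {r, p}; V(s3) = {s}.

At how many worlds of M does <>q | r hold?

2

Recall that <>ψ holds at a world iff ψ holds at some accessible world.
Let φ = <>q | r. Evaluate φ at each world:
  s0 (successors ∅): φ is true.
  s1 (successors {s3}): φ is false.
  s2 (successors {s3}): φ is true.
  s3 (successors ∅): φ is false.
For instance, at s1:
  At s1: <>q is false, r is false, so <>q | r is false.
    At s1: <>q requires q at some successor in {s3}.
      At s3: q is false.
    So <>q is false at s1.
Satisfying worlds: {s0, s2}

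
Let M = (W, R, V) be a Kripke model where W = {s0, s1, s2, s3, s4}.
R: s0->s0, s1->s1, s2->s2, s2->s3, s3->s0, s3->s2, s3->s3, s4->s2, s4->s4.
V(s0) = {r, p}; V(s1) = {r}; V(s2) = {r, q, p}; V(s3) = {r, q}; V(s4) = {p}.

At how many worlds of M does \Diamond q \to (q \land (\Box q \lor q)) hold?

4

Let φ = \Diamond q \to (q \land (\Box q \lor q)). Evaluate φ at each world:
  s0 (successors {s0}): φ is true.
  s1 (successors {s1}): φ is true.
  s2 (successors {s2, s3}): φ is true.
  s3 (successors {s0, s2, s3}): φ is true.
  s4 (successors {s2, s4}): φ is false.
For instance, at s0:
  At s0: \Diamond q is false, q \land (\Box q \lor q) is false, so \Diamond q \to (q \land (\Box q \lor q)) is true.
    At s0: \Diamond q requires q at some successor in {s0}.
      At s0: q is false.
    So \Diamond q is false at s0.
    At s0: q is false, \Box q \lor q is false, so q \land (\Box q \lor q) is false.
      At s0: \Box q is false, q is false, so \Box q \lor q is false.
Satisfying worlds: {s0, s1, s2, s3}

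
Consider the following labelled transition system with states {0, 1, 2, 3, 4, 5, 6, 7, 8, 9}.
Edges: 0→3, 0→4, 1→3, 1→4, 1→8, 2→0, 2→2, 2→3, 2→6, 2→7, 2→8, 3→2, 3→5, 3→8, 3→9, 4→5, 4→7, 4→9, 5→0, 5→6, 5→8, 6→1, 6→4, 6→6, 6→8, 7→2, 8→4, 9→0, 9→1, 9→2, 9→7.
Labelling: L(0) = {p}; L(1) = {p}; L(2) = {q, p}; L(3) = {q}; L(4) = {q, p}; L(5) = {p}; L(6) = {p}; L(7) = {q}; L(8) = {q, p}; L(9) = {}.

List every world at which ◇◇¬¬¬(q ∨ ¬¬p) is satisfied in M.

Let φ = ◇◇¬¬¬(q ∨ ¬¬p). Evaluate φ at each world:
  0 (successors {3, 4}): φ is true.
  1 (successors {3, 4, 8}): φ is true.
  2 (successors {0, 2, 3, 6, 7, 8}): φ is true.
  3 (successors {2, 5, 8, 9}): φ is false.
  4 (successors {5, 7, 9}): φ is false.
  5 (successors {0, 6, 8}): φ is false.
  6 (successors {1, 4, 6, 8}): φ is true.
  7 (successors {2}): φ is false.
  8 (successors {4}): φ is true.
  9 (successors {0, 1, 2, 7}): φ is false.
For instance, at 5:
  At 5: ◇◇¬¬¬(q ∨ ¬¬p) requires ◇¬¬¬(q ∨ ¬¬p) at some successor in {0, 6, 8}.
    At 0: ◇¬¬¬(q ∨ ¬¬p) is false.
    At 6: ◇¬¬¬(q ∨ ¬¬p) is false.
    At 8: ◇¬¬¬(q ∨ ¬¬p) is false.
  So ◇◇¬¬¬(q ∨ ¬¬p) is false at 5.
Satisfying worlds: {0, 1, 2, 6, 8}

0, 1, 2, 6, 8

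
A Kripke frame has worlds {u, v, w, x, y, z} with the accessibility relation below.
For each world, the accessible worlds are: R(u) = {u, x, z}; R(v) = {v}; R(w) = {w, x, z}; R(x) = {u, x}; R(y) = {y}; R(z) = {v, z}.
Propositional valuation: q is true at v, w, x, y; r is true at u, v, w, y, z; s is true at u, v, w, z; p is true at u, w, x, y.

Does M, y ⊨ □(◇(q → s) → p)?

At y: □(◇(q → s) → p) requires ◇(q → s) → p at every successor {y}.
    At y: ◇(q → s) is false, p is true, so ◇(q → s) → p is true.
      At y: ◇(q → s) requires q → s at some successor in {y}.
        At y: q → s is false.
      So ◇(q → s) is false at y.
So □(◇(q → s) → p) is true at y.

Yes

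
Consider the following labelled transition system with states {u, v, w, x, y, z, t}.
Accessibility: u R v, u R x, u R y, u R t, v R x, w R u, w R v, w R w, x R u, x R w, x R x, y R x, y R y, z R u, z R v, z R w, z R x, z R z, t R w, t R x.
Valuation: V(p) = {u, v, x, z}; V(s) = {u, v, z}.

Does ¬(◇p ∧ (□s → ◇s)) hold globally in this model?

Recall that □ψ holds at a world iff ψ holds at every accessible world, and ◇ψ holds iff ψ holds at some accessible world.
Let φ = ¬(◇p ∧ (□s → ◇s)). Evaluate φ at each world:
  u (successors {v, x, y, t}): φ is false.
  v (successors {x}): φ is false.
  w (successors {u, v, w}): φ is false.
  x (successors {u, w, x}): φ is false.
  y (successors {x, y}): φ is false.
  z (successors {u, v, w, x, z}): φ is false.
  t (successors {w, x}): φ is false.
Detail at u (counterexample):
  At u: ◇p ∧ (□s → ◇s) is true, so ¬(◇p ∧ (□s → ◇s)) is false.
    At u: ◇p is true, □s → ◇s is true, so ◇p ∧ (□s → ◇s) is true.
      At u: ◇p requires p at some successor in {v, x, y, t}.
        p holds at v, so ◇p is true at u.
      At u: □s is false, ◇s is true, so □s → ◇s is true.

No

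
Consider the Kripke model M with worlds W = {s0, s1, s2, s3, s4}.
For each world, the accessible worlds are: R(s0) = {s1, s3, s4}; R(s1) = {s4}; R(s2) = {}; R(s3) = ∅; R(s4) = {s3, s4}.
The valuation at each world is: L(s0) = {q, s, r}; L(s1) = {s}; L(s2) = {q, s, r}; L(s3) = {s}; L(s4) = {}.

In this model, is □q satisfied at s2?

At s2: no accessible worlds, so □q holds vacuously.

Yes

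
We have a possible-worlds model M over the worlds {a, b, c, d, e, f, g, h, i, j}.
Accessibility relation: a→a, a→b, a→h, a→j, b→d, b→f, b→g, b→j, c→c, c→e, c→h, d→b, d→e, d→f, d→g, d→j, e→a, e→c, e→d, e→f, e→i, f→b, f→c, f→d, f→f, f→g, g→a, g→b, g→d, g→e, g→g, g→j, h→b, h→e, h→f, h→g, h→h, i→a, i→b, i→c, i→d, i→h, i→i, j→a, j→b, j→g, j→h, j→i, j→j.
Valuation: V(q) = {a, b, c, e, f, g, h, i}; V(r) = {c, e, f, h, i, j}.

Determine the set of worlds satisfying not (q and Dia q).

Let φ = not (q and Dia q). Evaluate φ at each world:
  a (successors {a, b, h, j}): φ is false.
  b (successors {d, f, g, j}): φ is false.
  c (successors {c, e, h}): φ is false.
  d (successors {b, e, f, g, j}): φ is true.
  e (successors {a, c, d, f, i}): φ is false.
  f (successors {b, c, d, f, g}): φ is false.
  g (successors {a, b, d, e, g, j}): φ is false.
  h (successors {b, e, f, g, h}): φ is false.
  i (successors {a, b, c, d, h, i}): φ is false.
  j (successors {a, b, g, h, i, j}): φ is true.
For instance, at e:
  At e: q and Dia q is true, so not (q and Dia q) is false.
    At e: q is true, Dia q is true, so q and Dia q is true.
      At e: Dia q requires q at some successor in {a, c, d, f, i}.
        q holds at a, so Dia q is true at e.
Satisfying worlds: {d, j}

d, j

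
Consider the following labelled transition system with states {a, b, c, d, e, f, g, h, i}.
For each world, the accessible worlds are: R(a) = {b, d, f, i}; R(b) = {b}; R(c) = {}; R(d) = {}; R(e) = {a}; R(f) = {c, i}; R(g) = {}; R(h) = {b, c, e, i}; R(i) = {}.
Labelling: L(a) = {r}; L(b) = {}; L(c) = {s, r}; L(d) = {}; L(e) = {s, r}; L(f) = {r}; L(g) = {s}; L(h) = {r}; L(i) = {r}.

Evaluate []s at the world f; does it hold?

No

At f: []s requires s at every successor {c, i}.
  s fails at i, so []s is false at f.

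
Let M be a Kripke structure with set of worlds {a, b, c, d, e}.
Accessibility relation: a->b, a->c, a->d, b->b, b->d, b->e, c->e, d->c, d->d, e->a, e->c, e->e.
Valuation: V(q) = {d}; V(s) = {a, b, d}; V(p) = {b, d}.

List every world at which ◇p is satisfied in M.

Let φ = ◇p. Evaluate φ at each world:
  a (successors {b, c, d}): φ is true.
  b (successors {b, d, e}): φ is true.
  c (successors {e}): φ is false.
  d (successors {c, d}): φ is true.
  e (successors {a, c, e}): φ is false.
For instance, at e:
  At e: ◇p requires p at some successor in {a, c, e}.
    At a: p is false.
    At c: p is false.
    At e: p is false.
  So ◇p is false at e.
Satisfying worlds: {a, b, d}

a, b, d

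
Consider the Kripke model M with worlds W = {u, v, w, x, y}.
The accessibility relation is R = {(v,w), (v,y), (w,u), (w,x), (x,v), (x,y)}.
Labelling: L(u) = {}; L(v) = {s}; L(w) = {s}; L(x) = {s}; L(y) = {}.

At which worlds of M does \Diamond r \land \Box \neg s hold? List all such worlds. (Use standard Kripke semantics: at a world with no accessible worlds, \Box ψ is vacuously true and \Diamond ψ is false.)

Let φ = \Diamond r \land \Box \neg s. Evaluate φ at each world:
  u (successors ∅): φ is false.
  v (successors {w, y}): φ is false.
  w (successors {u, x}): φ is false.
  x (successors {v, y}): φ is false.
  y (successors ∅): φ is false.
For instance, at w:
  At w: \Diamond r is false, \Box \neg s is false, so \Diamond r \land \Box \neg s is false.
    At w: \Diamond r requires r at some successor in {u, x}.
      At u: r is false.
      At x: r is false.
    So \Diamond r is false at w.
    At w: \Box \neg s requires \neg s at every successor {u, x}.
      \neg s fails at x, so \Box \neg s is false at w.
Satisfying worlds: none.

none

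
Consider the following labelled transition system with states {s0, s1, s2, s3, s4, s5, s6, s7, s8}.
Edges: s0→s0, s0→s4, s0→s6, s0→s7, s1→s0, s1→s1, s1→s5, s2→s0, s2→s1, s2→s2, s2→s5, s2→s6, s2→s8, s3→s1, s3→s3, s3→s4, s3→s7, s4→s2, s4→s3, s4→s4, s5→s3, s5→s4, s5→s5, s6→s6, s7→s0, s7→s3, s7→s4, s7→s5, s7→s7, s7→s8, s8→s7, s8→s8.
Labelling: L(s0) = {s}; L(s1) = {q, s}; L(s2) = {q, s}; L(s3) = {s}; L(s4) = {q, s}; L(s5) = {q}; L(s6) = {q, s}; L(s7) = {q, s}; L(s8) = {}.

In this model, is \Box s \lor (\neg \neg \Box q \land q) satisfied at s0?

Yes

At s0: \Box s is true, \neg \neg \Box q \land q is false, so \Box s \lor (\neg \neg \Box q \land q) is true.
  At s0: \Box s requires s at every successor {s0, s4, s6, s7}.
    At s0: s is true.
    At s4: s is true.
    At s6: s is true.
    At s7: s is true.
  So \Box s is true at s0.
  At s0: \neg \neg \Box q is false, q is false, so \neg \neg \Box q \land q is false.
    At s0: \neg \Box q is true, so \neg \neg \Box q is false.
      At s0: \Box q is false, so \neg \Box q is true.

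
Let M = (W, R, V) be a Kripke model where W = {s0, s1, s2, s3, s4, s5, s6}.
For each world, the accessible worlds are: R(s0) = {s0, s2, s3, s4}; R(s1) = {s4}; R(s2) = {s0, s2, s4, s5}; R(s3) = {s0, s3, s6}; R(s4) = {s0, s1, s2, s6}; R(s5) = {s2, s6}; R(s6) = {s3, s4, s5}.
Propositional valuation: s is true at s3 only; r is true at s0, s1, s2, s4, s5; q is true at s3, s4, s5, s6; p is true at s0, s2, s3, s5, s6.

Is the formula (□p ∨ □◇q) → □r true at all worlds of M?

Recall that □ψ holds at a world iff ψ holds at every accessible world, and ◇ψ holds iff ψ holds at some accessible world.
Let φ = (□p ∨ □◇q) → □r. Evaluate φ at each world:
  s0 (successors {s0, s2, s3, s4}): φ is false.
  s1 (successors {s4}): φ is true.
  s2 (successors {s0, s2, s4, s5}): φ is true.
  s3 (successors {s0, s3, s6}): φ is false.
  s4 (successors {s0, s1, s2, s6}): φ is false.
  s5 (successors {s2, s6}): φ is false.
  s6 (successors {s3, s4, s5}): φ is false.
Detail at s0 (counterexample):
  At s0: □p ∨ □◇q is true, □r is false, so (□p ∨ □◇q) → □r is false.
    At s0: □p is false, □◇q is true, so □p ∨ □◇q is true.
      At s0: □p requires p at every successor {s0, s2, s3, s4}.
        p fails at s4, so □p is false at s0.
      At s0: □◇q requires ◇q at every successor {s0, s2, s3, s4}.
        At s0: ◇q is true.
        At s2: ◇q is true.
        At s3: ◇q is true.
        At s4: ◇q is true.
      So □◇q is true at s0.
    At s0: □r requires r at every successor {s0, s2, s3, s4}.
      r fails at s3, so □r is false at s0.

No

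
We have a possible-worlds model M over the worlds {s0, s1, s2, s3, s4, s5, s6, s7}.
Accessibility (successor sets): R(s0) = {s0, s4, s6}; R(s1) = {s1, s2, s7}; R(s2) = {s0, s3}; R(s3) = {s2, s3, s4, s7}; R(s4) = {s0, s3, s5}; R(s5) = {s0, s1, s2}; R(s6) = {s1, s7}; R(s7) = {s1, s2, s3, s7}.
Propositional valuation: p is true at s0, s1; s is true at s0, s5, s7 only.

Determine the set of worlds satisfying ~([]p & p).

s0, s1, s2, s3, s4, s5, s6, s7

Let φ = ~([]p & p). Evaluate φ at each world:
  s0 (successors {s0, s4, s6}): φ is true.
  s1 (successors {s1, s2, s7}): φ is true.
  s2 (successors {s0, s3}): φ is true.
  s3 (successors {s2, s3, s4, s7}): φ is true.
  s4 (successors {s0, s3, s5}): φ is true.
  s5 (successors {s0, s1, s2}): φ is true.
  s6 (successors {s1, s7}): φ is true.
  s7 (successors {s1, s2, s3, s7}): φ is true.
For instance, at s4:
  At s4: []p & p is false, so ~([]p & p) is true.
    At s4: []p is false, p is false, so []p & p is false.
      At s4: []p requires p at every successor {s0, s3, s5}.
        p fails at s3, so []p is false at s4.
Satisfying worlds: {s0, s1, s2, s3, s4, s5, s6, s7}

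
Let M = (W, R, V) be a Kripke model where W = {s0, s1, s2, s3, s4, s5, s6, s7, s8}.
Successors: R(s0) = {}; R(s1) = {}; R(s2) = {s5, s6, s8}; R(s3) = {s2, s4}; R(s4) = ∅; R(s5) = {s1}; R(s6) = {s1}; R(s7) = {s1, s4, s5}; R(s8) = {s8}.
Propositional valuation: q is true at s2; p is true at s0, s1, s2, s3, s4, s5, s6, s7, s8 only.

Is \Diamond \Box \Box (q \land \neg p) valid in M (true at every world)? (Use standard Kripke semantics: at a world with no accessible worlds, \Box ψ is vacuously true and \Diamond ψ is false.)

No

Let φ = \Diamond \Box \Box (q \land \neg p). Evaluate φ at each world:
  s0 (successors ∅): φ is false.
  s1 (successors ∅): φ is false.
  s2 (successors {s5, s6, s8}): φ is true.
  s3 (successors {s2, s4}): φ is true.
  s4 (successors ∅): φ is false.
  s5 (successors {s1}): φ is true.
  s6 (successors {s1}): φ is true.
  s7 (successors {s1, s4, s5}): φ is true.
  s8 (successors {s8}): φ is false.
Detail at s0 (counterexample):
  At s0: no accessible worlds, so \Diamond \Box \Box (q \land \neg p) is false.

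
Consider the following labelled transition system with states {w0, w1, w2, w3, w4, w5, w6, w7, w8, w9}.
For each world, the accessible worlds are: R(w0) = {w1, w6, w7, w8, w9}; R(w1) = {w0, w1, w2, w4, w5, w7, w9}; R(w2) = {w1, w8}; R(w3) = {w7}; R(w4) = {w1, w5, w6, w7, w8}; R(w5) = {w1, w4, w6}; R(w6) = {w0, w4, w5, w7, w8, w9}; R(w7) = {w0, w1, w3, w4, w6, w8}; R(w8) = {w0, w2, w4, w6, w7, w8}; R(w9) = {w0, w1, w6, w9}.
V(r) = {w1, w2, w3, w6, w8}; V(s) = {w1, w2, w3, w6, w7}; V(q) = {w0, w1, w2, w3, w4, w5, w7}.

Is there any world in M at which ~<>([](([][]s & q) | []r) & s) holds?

Let φ = ~<>([](([][]s & q) | []r) & s). Evaluate φ at each world:
  w0 (successors {w1, w6, w7, w8, w9}): φ is true.
  w1 (successors {w0, w1, w2, w4, w5, w7, w9}): φ is true.
  w2 (successors {w1, w8}): φ is true.
  w3 (successors {w7}): φ is true.
  w4 (successors {w1, w5, w6, w7, w8}): φ is true.
  w5 (successors {w1, w4, w6}): φ is true.
  w6 (successors {w0, w4, w5, w7, w8, w9}): φ is true.
  w7 (successors {w0, w1, w3, w4, w6, w8}): φ is true.
  w8 (successors {w0, w2, w4, w6, w7, w8}): φ is true.
  w9 (successors {w0, w1, w6, w9}): φ is true.
Detail at w0 (witness):
  At w0: <>([](([][]s & q) | []r) & s) is false, so ~<>([](([][]s & q) | []r) & s) is true.
    At w0: <>([](([][]s & q) | []r) & s) requires [](([][]s & q) | []r) & s at some successor in {w1, w6, w7, w8, w9}.
      At w1: [](([][]s & q) | []r) & s is false.
      At w6: [](([][]s & q) | []r) & s is false.
      At w7: [](([][]s & q) | []r) & s is false.
      At w8: [](([][]s & q) | []r) & s is false.
      At w9: [](([][]s & q) | []r) & s is false.
    So <>([](([][]s & q) | []r) & s) is false at w0.

Yes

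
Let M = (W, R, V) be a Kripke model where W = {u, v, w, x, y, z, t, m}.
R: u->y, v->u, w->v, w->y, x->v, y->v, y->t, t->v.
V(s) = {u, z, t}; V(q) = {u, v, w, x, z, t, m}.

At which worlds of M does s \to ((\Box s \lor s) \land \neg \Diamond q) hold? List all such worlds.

u, v, w, x, y, z, m

Let φ = s \to ((\Box s \lor s) \land \neg \Diamond q). Evaluate φ at each world:
  u (successors {y}): φ is true.
  v (successors {u}): φ is true.
  w (successors {v, y}): φ is true.
  x (successors {v}): φ is true.
  y (successors {v, t}): φ is true.
  z (successors ∅): φ is true.
  t (successors {v}): φ is false.
  m (successors ∅): φ is true.
For instance, at t:
  At t: s is true, (\Box s \lor s) \land \neg \Diamond q is false, so s \to ((\Box s \lor s) \land \neg \Diamond q) is false.
    At t: \Box s \lor s is true, \neg \Diamond q is false, so (\Box s \lor s) \land \neg \Diamond q is false.
      At t: \Box s is false, s is true, so \Box s \lor s is true.
      At t: \Diamond q is true, so \neg \Diamond q is false.
Satisfying worlds: {u, v, w, x, y, z, m}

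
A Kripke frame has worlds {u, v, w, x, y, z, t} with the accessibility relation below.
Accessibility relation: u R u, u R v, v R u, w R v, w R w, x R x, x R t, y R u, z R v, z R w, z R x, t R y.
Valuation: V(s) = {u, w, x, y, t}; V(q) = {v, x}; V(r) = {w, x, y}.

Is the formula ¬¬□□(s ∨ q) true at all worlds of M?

Yes

Let φ = ¬¬□□(s ∨ q). Evaluate φ at each world:
  u (successors {u, v}): φ is true.
  v (successors {u}): φ is true.
  w (successors {v, w}): φ is true.
  x (successors {x, t}): φ is true.
  y (successors {u}): φ is true.
  z (successors {v, w, x}): φ is true.
  t (successors {y}): φ is true.
For instance, at u:
  At u: ¬□□(s ∨ q) is false, so ¬¬□□(s ∨ q) is true.
    At u: □□(s ∨ q) is true, so ¬□□(s ∨ q) is false.
      At u: □□(s ∨ q) requires □(s ∨ q) at every successor {u, v}.
        At u: □(s ∨ q) is true.
        At v: □(s ∨ q) is true.
      So □□(s ∨ q) is true at u.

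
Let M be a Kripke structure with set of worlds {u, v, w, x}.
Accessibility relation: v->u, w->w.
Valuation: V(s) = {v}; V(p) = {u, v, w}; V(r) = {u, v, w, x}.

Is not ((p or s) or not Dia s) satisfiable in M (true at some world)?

Let φ = not ((p or s) or not Dia s). Evaluate φ at each world:
  u (successors ∅): φ is false.
  v (successors {u}): φ is false.
  w (successors {w}): φ is false.
  x (successors ∅): φ is false.
For instance, at w:
  At w: (p or s) or not Dia s is true, so not ((p or s) or not Dia s) is false.
    At w: p or s is true, not Dia s is true, so (p or s) or not Dia s is true.
      At w: Dia s is false, so not Dia s is true.

No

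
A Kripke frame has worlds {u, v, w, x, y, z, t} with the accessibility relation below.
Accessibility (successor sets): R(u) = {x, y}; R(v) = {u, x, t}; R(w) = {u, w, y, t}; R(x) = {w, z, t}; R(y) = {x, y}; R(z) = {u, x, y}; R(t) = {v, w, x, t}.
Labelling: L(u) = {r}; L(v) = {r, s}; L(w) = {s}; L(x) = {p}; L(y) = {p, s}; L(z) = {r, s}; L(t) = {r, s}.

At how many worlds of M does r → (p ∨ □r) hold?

3

Let φ = r → (p ∨ □r). Evaluate φ at each world:
  u (successors {x, y}): φ is false.
  v (successors {u, x, t}): φ is false.
  w (successors {u, w, y, t}): φ is true.
  x (successors {w, z, t}): φ is true.
  y (successors {x, y}): φ is true.
  z (successors {u, x, y}): φ is false.
  t (successors {v, w, x, t}): φ is false.
For instance, at u:
  At u: r is true, p ∨ □r is false, so r → (p ∨ □r) is false.
    At u: p is false, □r is false, so p ∨ □r is false.
      At u: □r requires r at every successor {x, y}.
        r fails at x, so □r is false at u.
Satisfying worlds: {w, x, y}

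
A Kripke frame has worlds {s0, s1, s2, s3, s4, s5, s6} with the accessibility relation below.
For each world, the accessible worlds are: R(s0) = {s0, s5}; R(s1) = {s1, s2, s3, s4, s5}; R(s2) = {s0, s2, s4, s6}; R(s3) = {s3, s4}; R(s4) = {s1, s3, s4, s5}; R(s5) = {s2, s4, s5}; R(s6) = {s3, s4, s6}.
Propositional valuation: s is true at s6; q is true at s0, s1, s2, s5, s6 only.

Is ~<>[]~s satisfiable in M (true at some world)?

No

Let φ = ~<>[]~s. Evaluate φ at each world:
  s0 (successors {s0, s5}): φ is false.
  s1 (successors {s1, s2, s3, s4, s5}): φ is false.
  s2 (successors {s0, s2, s4, s6}): φ is false.
  s3 (successors {s3, s4}): φ is false.
  s4 (successors {s1, s3, s4, s5}): φ is false.
  s5 (successors {s2, s4, s5}): φ is false.
  s6 (successors {s3, s4, s6}): φ is false.
For instance, at s6:
  At s6: <>[]~s is true, so ~<>[]~s is false.
    At s6: <>[]~s requires []~s at some successor in {s3, s4, s6}.
      []~s holds at s3, so <>[]~s is true at s6.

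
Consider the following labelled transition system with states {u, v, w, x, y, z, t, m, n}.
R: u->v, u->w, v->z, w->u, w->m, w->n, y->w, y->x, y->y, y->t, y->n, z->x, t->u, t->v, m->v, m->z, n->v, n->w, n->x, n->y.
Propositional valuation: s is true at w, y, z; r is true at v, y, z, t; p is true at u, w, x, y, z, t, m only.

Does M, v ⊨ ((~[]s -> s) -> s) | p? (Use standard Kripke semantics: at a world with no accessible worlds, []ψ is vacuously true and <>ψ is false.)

No

At v: (~[]s -> s) -> s is false, p is false, so ((~[]s -> s) -> s) | p is false.
  At v: ~[]s -> s is true, s is false, so (~[]s -> s) -> s is false.
    At v: ~[]s is false, s is false, so ~[]s -> s is true.
      At v: []s is true, so ~[]s is false.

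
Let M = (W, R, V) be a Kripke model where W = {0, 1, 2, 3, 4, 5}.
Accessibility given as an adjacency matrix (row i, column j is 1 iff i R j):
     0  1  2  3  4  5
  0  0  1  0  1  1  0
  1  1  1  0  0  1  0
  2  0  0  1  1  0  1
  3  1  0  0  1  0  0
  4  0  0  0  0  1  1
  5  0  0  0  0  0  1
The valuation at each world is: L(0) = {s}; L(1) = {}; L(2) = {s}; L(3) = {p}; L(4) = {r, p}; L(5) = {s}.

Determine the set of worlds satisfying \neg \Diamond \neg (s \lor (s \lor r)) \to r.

Recall that \Diamond ψ holds at a world iff ψ holds at some accessible world.
Let φ = \neg \Diamond \neg (s \lor (s \lor r)) \to r. Evaluate φ at each world:
  0 (successors {1, 3, 4}): φ is true.
  1 (successors {0, 1, 4}): φ is true.
  2 (successors {2, 3, 5}): φ is true.
  3 (successors {0, 3}): φ is true.
  4 (successors {4, 5}): φ is true.
  5 (successors {5}): φ is false.
For instance, at 1:
  At 1: \neg \Diamond \neg (s \lor (s \lor r)) is false, r is false, so \neg \Diamond \neg (s \lor (s \lor r)) \to r is true.
    At 1: \Diamond \neg (s \lor (s \lor r)) is true, so \neg \Diamond \neg (s \lor (s \lor r)) is false.
      At 1: \Diamond \neg (s \lor (s \lor r)) requires \neg (s \lor (s \lor r)) at some successor in {0, 1, 4}.
        \neg (s \lor (s \lor r)) holds at 1, so \Diamond \neg (s \lor (s \lor r)) is true at 1.
Satisfying worlds: {0, 1, 2, 3, 4}

0, 1, 2, 3, 4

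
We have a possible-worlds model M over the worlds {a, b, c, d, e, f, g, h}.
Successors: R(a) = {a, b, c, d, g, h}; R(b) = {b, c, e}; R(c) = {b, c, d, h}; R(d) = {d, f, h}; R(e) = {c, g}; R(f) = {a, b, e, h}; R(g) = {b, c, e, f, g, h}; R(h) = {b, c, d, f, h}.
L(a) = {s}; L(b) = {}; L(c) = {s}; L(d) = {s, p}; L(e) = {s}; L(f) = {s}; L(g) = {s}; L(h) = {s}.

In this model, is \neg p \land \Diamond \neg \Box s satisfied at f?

At f: \neg p is true, \Diamond \neg \Box s is true, so \neg p \land \Diamond \neg \Box s is true.
  At f: \Diamond \neg \Box s requires \neg \Box s at some successor in {a, b, e, h}.
    \neg \Box s holds at a, so \Diamond \neg \Box s is true at f.
      At a: \Box s is false, so \neg \Box s is true.

Yes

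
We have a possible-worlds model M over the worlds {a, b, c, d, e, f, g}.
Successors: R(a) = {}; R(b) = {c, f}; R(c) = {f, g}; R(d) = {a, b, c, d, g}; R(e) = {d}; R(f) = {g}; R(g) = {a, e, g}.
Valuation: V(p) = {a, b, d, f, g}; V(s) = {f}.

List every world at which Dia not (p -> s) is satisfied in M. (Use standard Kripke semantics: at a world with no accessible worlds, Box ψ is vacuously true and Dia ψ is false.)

c, d, e, f, g

Let φ = Dia not (p -> s). Evaluate φ at each world:
  a (successors ∅): φ is false.
  b (successors {c, f}): φ is false.
  c (successors {f, g}): φ is true.
  d (successors {a, b, c, d, g}): φ is true.
  e (successors {d}): φ is true.
  f (successors {g}): φ is true.
  g (successors {a, e, g}): φ is true.
For instance, at d:
  At d: Dia not (p -> s) requires not (p -> s) at some successor in {a, b, c, d, g}.
    not (p -> s) holds at a, so Dia not (p -> s) is true at d.
Satisfying worlds: {c, d, e, f, g}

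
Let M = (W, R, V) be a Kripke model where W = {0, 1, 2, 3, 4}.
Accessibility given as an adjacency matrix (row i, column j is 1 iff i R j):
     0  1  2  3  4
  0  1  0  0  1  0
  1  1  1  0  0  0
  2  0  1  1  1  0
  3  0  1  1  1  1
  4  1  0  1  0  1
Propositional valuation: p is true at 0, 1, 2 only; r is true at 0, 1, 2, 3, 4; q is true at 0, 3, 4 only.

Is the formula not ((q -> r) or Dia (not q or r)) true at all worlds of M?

No

Let φ = not ((q -> r) or Dia (not q or r)). Evaluate φ at each world:
  0 (successors {0, 3}): φ is false.
  1 (successors {0, 1}): φ is false.
  2 (successors {1, 2, 3}): φ is false.
  3 (successors {1, 2, 3, 4}): φ is false.
  4 (successors {0, 2, 4}): φ is false.
Detail at 0 (counterexample):
  At 0: (q -> r) or Dia (not q or r) is true, so not ((q -> r) or Dia (not q or r)) is false.
    At 0: q -> r is true, Dia (not q or r) is true, so (q -> r) or Dia (not q or r) is true.
      At 0: Dia (not q or r) requires not q or r at some successor in {0, 3}.
        not q or r holds at 0, so Dia (not q or r) is true at 0.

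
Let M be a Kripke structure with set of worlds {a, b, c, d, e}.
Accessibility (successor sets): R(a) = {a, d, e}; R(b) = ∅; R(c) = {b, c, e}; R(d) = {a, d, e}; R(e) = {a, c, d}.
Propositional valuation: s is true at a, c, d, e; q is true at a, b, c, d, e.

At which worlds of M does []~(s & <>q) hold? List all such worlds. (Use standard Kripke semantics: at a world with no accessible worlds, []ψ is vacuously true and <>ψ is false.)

Let φ = []~(s & <>q). Evaluate φ at each world:
  a (successors {a, d, e}): φ is false.
  b (successors ∅): φ is true.
  c (successors {b, c, e}): φ is false.
  d (successors {a, d, e}): φ is false.
  e (successors {a, c, d}): φ is false.
For instance, at d:
  At d: []~(s & <>q) requires ~(s & <>q) at every successor {a, d, e}.
    ~(s & <>q) fails at a, so []~(s & <>q) is false at d.
      At a: s & <>q is true, so ~(s & <>q) is false.
Satisfying worlds: {b}

b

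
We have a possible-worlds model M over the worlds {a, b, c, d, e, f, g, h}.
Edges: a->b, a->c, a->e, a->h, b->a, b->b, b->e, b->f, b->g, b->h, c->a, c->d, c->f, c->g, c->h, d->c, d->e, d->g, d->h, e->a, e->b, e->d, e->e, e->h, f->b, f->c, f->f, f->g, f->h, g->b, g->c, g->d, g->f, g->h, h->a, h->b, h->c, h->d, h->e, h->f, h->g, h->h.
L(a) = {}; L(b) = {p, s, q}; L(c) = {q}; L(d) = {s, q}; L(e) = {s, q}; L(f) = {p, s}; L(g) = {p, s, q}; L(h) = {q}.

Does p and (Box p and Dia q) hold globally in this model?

No

Let φ = p and (Box p and Dia q). Evaluate φ at each world:
  a (successors {b, c, e, h}): φ is false.
  b (successors {a, b, e, f, g, h}): φ is false.
  c (successors {a, d, f, g, h}): φ is false.
  d (successors {c, e, g, h}): φ is false.
  e (successors {a, b, d, e, h}): φ is false.
  f (successors {b, c, f, g, h}): φ is false.
  g (successors {b, c, d, f, h}): φ is false.
  h (successors {a, b, c, d, e, f, g, h}): φ is false.
Detail at a (counterexample):
  At a: p is false, Box p and Dia q is false, so p and (Box p and Dia q) is false.
    At a: Box p is false, Dia q is true, so Box p and Dia q is false.
      At a: Box p requires p at every successor {b, c, e, h}.
        p fails at c, so Box p is false at a.
      At a: Dia q requires q at some successor in {b, c, e, h}.
        q holds at b, so Dia q is true at a.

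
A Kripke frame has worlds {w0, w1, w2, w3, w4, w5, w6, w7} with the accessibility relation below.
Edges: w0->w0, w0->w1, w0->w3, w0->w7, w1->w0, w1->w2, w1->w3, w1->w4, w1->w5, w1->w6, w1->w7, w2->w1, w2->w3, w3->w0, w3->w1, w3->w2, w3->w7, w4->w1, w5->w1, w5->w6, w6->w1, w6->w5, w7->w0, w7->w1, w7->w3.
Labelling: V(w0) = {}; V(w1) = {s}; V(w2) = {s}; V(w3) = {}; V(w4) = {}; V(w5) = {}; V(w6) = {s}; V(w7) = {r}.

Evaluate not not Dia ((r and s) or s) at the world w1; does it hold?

At w1: not Dia ((r and s) or s) is false, so not not Dia ((r and s) or s) is true.
  At w1: Dia ((r and s) or s) is true, so not Dia ((r and s) or s) is false.
    At w1: Dia ((r and s) or s) requires (r and s) or s at some successor in {w0, w2, w3, w4, w5, w6, w7}.
      (r and s) or s holds at w2, so Dia ((r and s) or s) is true at w1.

Yes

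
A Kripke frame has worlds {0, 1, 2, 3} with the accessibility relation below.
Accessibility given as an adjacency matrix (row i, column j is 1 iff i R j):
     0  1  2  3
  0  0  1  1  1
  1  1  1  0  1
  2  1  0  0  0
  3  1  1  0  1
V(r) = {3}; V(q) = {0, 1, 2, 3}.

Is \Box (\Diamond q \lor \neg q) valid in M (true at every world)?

Yes

Let φ = \Box (\Diamond q \lor \neg q). Evaluate φ at each world:
  0 (successors {1, 2, 3}): φ is true.
  1 (successors {0, 1, 3}): φ is true.
  2 (successors {0}): φ is true.
  3 (successors {0, 1, 3}): φ is true.
For instance, at 1:
  At 1: \Box (\Diamond q \lor \neg q) requires \Diamond q \lor \neg q at every successor {0, 1, 3}.
      At 0: \Diamond q is true, \neg q is false, so \Diamond q \lor \neg q is true.
      At 1: \Diamond q is true, \neg q is false, so \Diamond q \lor \neg q is true.
      At 3: \Diamond q is true, \neg q is false, so \Diamond q \lor \neg q is true.
  So \Box (\Diamond q \lor \neg q) is true at 1.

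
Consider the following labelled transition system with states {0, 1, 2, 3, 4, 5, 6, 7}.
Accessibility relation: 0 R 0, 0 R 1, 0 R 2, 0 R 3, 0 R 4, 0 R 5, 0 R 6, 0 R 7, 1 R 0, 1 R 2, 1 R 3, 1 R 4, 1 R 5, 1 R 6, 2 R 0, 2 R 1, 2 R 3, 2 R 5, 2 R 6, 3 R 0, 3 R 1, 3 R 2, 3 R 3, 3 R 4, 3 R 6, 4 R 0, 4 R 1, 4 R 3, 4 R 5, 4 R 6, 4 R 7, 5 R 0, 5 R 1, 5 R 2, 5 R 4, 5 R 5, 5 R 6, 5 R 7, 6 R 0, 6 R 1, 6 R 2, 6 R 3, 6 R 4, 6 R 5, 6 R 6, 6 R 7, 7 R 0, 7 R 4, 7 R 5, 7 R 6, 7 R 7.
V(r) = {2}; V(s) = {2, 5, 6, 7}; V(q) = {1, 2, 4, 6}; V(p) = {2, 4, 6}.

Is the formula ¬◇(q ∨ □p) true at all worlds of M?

No

Recall that □ψ holds at a world iff ψ holds at every accessible world, and ◇ψ holds iff ψ holds at some accessible world.
Let φ = ¬◇(q ∨ □p). Evaluate φ at each world:
  0 (successors {0, 1, 2, 3, 4, 5, 6, 7}): φ is false.
  1 (successors {0, 2, 3, 4, 5, 6}): φ is false.
  2 (successors {0, 1, 3, 5, 6}): φ is false.
  3 (successors {0, 1, 2, 3, 4, 6}): φ is false.
  4 (successors {0, 1, 3, 5, 6, 7}): φ is false.
  5 (successors {0, 1, 2, 4, 5, 6, 7}): φ is false.
  6 (successors {0, 1, 2, 3, 4, 5, 6, 7}): φ is false.
  7 (successors {0, 4, 5, 6, 7}): φ is false.
Detail at 0 (counterexample):
  At 0: ◇(q ∨ □p) is true, so ¬◇(q ∨ □p) is false.
    At 0: ◇(q ∨ □p) requires q ∨ □p at some successor in {0, 1, 2, 3, 4, 5, 6, 7}.
      q ∨ □p holds at 1, so ◇(q ∨ □p) is true at 0.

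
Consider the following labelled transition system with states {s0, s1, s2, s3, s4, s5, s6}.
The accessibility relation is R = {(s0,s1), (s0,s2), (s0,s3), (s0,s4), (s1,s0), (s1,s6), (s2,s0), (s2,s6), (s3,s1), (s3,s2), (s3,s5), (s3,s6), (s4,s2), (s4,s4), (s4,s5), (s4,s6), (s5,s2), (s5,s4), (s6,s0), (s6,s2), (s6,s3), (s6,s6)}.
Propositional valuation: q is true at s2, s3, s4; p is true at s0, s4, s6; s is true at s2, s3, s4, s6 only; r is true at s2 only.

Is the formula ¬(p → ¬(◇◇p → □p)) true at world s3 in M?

No

At s3: p → ¬(◇◇p → □p) is true, so ¬(p → ¬(◇◇p → □p)) is false.
  At s3: p is false, ¬(◇◇p → □p) is true, so p → ¬(◇◇p → □p) is true.
    At s3: ◇◇p → □p is false, so ¬(◇◇p → □p) is true.
      At s3: ◇◇p is true, □p is false, so ◇◇p → □p is false.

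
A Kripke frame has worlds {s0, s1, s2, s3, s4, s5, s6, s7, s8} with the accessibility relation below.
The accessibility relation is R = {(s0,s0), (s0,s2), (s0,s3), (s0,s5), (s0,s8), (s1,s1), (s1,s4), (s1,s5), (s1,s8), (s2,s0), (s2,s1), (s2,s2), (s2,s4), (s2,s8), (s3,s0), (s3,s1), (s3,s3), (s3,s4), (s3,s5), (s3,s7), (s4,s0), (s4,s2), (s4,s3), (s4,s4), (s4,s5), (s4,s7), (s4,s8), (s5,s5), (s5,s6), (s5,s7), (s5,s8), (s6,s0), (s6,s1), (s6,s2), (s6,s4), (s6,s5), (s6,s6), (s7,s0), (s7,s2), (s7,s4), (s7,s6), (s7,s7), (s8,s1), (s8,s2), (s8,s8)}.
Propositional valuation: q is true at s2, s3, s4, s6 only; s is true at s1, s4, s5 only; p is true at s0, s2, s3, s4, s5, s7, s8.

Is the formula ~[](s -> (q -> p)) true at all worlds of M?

No

Recall that []ψ holds at a world iff ψ holds at every accessible world, and <>ψ holds iff ψ holds at some accessible world.
Let φ = ~[](s -> (q -> p)). Evaluate φ at each world:
  s0 (successors {s0, s2, s3, s5, s8}): φ is false.
  s1 (successors {s1, s4, s5, s8}): φ is false.
  s2 (successors {s0, s1, s2, s4, s8}): φ is false.
  s3 (successors {s0, s1, s3, s4, s5, s7}): φ is false.
  s4 (successors {s0, s2, s3, s4, s5, s7, s8}): φ is false.
  s5 (successors {s5, s6, s7, s8}): φ is false.
  s6 (successors {s0, s1, s2, s4, s5, s6}): φ is false.
  s7 (successors {s0, s2, s4, s6, s7}): φ is false.
  s8 (successors {s1, s2, s8}): φ is false.
Detail at s0 (counterexample):
  At s0: [](s -> (q -> p)) is true, so ~[](s -> (q -> p)) is false.
    At s0: [](s -> (q -> p)) requires s -> (q -> p) at every successor {s0, s2, s3, s5, s8}.
      At s0: s -> (q -> p) is true.
      At s2: s -> (q -> p) is true.
      At s3: s -> (q -> p) is true.
      At s5: s -> (q -> p) is true.
      At s8: s -> (q -> p) is true.
    So [](s -> (q -> p)) is true at s0.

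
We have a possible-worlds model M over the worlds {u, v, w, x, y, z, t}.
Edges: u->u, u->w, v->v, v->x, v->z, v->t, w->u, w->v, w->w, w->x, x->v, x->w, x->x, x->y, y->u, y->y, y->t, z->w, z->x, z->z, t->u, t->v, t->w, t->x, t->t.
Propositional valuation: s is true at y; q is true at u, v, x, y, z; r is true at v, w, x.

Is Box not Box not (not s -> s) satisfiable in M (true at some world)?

Let φ = Box not Box not (not s -> s). Evaluate φ at each world:
  u (successors {u, w}): φ is false.
  v (successors {v, x, z, t}): φ is false.
  w (successors {u, v, w, x}): φ is false.
  x (successors {v, w, x, y}): φ is false.
  y (successors {u, y, t}): φ is false.
  z (successors {w, x, z}): φ is false.
  t (successors {u, v, w, x, t}): φ is false.
For instance, at z:
  At z: Box not Box not (not s -> s) requires not Box not (not s -> s) at every successor {w, x, z}.
    not Box not (not s -> s) fails at w, so Box not Box not (not s -> s) is false at z.
      At w: Box not (not s -> s) is true, so not Box not (not s -> s) is false.

No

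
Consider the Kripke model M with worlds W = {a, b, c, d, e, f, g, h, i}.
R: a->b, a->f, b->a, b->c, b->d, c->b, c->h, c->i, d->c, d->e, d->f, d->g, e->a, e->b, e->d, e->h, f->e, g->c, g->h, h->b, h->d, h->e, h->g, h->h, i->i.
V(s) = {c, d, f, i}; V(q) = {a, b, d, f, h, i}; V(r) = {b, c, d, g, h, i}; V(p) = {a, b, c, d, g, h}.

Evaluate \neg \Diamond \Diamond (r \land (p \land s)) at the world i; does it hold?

Yes

At i: \Diamond \Diamond (r \land (p \land s)) is false, so \neg \Diamond \Diamond (r \land (p \land s)) is true.
  At i: \Diamond \Diamond (r \land (p \land s)) requires \Diamond (r \land (p \land s)) at some successor in {i}.
    At i: \Diamond (r \land (p \land s)) is false.
  So \Diamond \Diamond (r \land (p \land s)) is false at i.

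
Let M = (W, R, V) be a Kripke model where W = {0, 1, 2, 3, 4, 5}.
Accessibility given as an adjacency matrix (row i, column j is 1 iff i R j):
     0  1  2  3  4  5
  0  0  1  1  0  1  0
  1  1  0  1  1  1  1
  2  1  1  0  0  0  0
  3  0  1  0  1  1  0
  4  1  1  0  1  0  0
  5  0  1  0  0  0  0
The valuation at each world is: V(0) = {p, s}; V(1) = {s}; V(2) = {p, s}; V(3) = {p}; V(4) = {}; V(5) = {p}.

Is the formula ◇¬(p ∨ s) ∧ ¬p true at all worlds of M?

No

Let φ = ◇¬(p ∨ s) ∧ ¬p. Evaluate φ at each world:
  0 (successors {1, 2, 4}): φ is false.
  1 (successors {0, 2, 3, 4, 5}): φ is true.
  2 (successors {0, 1}): φ is false.
  3 (successors {1, 3, 4}): φ is false.
  4 (successors {0, 1, 3}): φ is false.
  5 (successors {1}): φ is false.
Detail at 0 (counterexample):
  At 0: ◇¬(p ∨ s) is true, ¬p is false, so ◇¬(p ∨ s) ∧ ¬p is false.
    At 0: ◇¬(p ∨ s) requires ¬(p ∨ s) at some successor in {1, 2, 4}.
      ¬(p ∨ s) holds at 4, so ◇¬(p ∨ s) is true at 0.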